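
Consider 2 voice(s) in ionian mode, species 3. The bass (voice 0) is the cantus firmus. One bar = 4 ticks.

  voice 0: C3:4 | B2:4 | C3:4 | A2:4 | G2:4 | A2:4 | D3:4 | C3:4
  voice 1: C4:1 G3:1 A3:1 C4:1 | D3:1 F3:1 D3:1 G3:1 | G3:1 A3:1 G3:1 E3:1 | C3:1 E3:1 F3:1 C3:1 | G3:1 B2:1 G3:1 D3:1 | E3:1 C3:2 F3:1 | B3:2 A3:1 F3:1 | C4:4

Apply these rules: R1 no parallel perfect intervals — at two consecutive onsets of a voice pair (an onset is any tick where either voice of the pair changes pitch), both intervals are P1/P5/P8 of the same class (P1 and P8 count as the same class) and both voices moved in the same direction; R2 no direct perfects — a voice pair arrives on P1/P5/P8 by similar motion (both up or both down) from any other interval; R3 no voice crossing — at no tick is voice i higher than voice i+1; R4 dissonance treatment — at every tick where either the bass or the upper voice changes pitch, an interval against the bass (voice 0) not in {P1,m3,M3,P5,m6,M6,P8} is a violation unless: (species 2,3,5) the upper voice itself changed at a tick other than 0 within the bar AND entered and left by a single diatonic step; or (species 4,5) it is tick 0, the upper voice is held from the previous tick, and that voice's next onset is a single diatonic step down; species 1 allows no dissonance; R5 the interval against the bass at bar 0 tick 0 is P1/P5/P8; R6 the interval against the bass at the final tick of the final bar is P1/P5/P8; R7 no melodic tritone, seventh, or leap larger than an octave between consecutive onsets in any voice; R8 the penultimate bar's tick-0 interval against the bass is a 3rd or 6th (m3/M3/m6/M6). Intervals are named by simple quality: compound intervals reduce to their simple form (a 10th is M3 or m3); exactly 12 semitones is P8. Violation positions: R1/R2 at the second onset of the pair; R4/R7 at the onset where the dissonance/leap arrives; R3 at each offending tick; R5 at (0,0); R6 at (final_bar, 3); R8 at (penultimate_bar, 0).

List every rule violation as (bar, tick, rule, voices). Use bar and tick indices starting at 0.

bar 0: v0=C3 v1=C4 downbeat P8
bar 1: v0=B2 v1=D3 downbeat m3
bar 2: v0=C3 v1=G3 downbeat P5
bar 3: v0=A2 v1=C3 downbeat m3
bar 4: v0=G2 v1=G3 downbeat P8
bar 5: v0=A2 v1=E3 downbeat P5
bar 6: v0=D3 v1=B3 downbeat M6
bar 7: v0=C3 v1=C4 downbeat P8
  -> R7 @ bar 1 tick 0 v(1,): C4->D3 leap 10st
  -> R4 @ bar 1 tick 1 v(0, 1): B2/F3 TT untreated
  -> R1 @ bar 5 tick 0 v(0, 1): G2/D3 P5 -> A2/E3 P5 similar
  -> R7 @ bar 6 tick 0 v(1,): F3->B3 leap 6st

(1, 0, R7, (1,))
(1, 1, R4, (0, 1))
(5, 0, R1, (0, 1))
(6, 0, R7, (1,))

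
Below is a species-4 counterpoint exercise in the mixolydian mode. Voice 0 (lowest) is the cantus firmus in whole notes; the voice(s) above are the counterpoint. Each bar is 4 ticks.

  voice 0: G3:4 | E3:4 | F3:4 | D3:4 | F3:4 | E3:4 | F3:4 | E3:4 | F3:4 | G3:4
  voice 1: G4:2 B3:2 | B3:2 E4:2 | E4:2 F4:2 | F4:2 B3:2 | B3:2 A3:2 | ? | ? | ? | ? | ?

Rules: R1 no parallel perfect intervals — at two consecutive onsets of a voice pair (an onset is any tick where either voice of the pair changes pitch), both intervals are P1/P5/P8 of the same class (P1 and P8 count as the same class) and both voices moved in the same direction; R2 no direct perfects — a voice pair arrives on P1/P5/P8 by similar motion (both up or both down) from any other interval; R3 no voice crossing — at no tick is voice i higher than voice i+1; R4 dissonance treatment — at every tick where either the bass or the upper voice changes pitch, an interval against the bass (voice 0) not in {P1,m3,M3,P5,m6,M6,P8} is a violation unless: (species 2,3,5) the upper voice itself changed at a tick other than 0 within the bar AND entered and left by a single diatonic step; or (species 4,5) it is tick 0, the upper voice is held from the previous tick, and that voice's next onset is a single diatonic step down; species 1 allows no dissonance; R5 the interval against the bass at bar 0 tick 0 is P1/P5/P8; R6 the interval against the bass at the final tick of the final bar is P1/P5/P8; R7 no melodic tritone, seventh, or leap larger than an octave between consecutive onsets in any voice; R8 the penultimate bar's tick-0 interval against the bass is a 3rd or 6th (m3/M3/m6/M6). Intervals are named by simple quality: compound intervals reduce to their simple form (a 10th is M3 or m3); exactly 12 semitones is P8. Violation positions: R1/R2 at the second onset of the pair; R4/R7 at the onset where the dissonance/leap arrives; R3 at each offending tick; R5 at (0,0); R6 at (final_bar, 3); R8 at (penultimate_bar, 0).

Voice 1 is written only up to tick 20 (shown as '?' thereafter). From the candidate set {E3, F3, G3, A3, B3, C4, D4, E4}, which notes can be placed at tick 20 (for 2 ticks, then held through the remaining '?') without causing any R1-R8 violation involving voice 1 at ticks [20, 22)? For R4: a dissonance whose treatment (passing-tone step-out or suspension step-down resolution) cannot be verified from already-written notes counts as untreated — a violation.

E3: violates R2
F3: violates R4
G3: legal
A3: violates R4
B3: legal
C4: legal
D4: violates R4
E4: legal

{B3, C4, E4, G3}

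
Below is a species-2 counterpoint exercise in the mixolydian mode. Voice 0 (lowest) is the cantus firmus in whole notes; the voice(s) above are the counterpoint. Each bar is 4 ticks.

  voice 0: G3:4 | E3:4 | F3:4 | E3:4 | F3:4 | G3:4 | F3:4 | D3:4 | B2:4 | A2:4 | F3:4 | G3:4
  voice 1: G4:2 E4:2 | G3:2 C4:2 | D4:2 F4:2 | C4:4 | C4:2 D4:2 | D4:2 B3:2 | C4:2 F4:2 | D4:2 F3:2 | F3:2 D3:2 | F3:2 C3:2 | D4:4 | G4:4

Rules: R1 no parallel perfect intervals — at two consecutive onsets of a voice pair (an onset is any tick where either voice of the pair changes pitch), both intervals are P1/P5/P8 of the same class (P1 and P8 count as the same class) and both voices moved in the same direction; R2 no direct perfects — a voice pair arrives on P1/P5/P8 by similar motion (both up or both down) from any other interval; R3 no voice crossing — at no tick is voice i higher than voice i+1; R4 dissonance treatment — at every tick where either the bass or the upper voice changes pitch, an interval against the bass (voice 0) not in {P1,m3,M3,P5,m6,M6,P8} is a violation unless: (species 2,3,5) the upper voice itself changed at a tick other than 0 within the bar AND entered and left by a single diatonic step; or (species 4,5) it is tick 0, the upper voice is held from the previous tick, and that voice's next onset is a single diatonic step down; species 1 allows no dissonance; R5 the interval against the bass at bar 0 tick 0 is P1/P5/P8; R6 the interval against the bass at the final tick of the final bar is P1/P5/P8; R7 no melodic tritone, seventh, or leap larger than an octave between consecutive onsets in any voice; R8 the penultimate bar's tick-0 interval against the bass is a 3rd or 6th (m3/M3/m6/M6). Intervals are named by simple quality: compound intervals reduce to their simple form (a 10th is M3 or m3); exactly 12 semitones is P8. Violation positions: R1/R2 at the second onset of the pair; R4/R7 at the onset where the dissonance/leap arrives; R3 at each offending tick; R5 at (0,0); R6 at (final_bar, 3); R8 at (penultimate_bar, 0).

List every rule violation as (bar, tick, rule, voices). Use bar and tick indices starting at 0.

bar 0: v0=G3 v1=G4 downbeat P8
bar 1: v0=E3 v1=G3 downbeat m3
bar 2: v0=F3 v1=D4 downbeat M6
bar 3: v0=E3 v1=C4 downbeat m6
bar 4: v0=F3 v1=C4 downbeat P5
bar 5: v0=G3 v1=D4 downbeat P5
bar 6: v0=F3 v1=C4 downbeat P5
bar 7: v0=D3 v1=D4 downbeat P8
bar 8: v0=B2 v1=F3 downbeat TT
bar 9: v0=A2 v1=F3 downbeat m6
bar 10: v0=F3 v1=D4 downbeat M6
bar 11: v0=G3 v1=G4 downbeat P8
  -> R1 @ bar 7 tick 0 v(0, 1): F3/F4 P8 -> D3/D4 P8 similar
  -> R4 @ bar 8 tick 0 v(0, 1): B2/F3 TT untreated
  -> R7 @ bar 10 tick 0 v(1,): C3->D4 leap 14st
  -> R2 @ bar 11 tick 0 v(0, 1): F3/D4 M6 -> G3/G4 P8 similar

(7, 0, R1, (0, 1))
(8, 0, R4, (0, 1))
(10, 0, R7, (1,))
(11, 0, R2, (0, 1))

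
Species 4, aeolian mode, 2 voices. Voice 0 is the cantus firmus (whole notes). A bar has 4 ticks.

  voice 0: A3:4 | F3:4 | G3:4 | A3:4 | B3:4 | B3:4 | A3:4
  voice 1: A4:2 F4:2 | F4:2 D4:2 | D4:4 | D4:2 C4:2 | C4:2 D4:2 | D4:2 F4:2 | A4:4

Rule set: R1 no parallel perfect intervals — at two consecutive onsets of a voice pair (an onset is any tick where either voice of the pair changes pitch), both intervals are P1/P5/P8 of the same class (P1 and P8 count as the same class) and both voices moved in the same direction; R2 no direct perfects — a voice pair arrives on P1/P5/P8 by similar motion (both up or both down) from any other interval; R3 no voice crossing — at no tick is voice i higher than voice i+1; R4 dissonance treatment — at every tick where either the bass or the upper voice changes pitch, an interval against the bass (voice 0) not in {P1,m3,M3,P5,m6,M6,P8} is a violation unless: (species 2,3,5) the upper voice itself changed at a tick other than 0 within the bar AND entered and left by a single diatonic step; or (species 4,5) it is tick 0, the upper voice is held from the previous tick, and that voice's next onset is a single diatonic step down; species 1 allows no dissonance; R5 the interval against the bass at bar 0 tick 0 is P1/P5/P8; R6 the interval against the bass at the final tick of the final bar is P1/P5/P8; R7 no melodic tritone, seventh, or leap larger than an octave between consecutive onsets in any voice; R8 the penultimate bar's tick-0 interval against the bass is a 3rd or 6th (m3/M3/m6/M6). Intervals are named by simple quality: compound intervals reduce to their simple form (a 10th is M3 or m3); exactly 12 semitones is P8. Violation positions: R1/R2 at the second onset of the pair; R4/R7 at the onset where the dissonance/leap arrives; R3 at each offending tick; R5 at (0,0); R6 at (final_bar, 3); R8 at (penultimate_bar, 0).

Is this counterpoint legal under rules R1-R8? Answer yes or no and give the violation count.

No (2 violations)

bar 0: v0=A3 v1=A4 (P8)
bar 1: v0=F3 v1=F4 (P8)
bar 2: v0=G3 v1=D4 (P5)
bar 3: v0=A3 v1=D4 (P4)
bar 4: v0=B3 v1=C4 (m2)
bar 5: v0=B3 v1=D4 (m3)
bar 6: v0=A3 v1=A4 (P8)
  R4 @ bar4.0: B3/C4 m2 untreated
  R4 @ bar5.2: B3/F4 TT untreated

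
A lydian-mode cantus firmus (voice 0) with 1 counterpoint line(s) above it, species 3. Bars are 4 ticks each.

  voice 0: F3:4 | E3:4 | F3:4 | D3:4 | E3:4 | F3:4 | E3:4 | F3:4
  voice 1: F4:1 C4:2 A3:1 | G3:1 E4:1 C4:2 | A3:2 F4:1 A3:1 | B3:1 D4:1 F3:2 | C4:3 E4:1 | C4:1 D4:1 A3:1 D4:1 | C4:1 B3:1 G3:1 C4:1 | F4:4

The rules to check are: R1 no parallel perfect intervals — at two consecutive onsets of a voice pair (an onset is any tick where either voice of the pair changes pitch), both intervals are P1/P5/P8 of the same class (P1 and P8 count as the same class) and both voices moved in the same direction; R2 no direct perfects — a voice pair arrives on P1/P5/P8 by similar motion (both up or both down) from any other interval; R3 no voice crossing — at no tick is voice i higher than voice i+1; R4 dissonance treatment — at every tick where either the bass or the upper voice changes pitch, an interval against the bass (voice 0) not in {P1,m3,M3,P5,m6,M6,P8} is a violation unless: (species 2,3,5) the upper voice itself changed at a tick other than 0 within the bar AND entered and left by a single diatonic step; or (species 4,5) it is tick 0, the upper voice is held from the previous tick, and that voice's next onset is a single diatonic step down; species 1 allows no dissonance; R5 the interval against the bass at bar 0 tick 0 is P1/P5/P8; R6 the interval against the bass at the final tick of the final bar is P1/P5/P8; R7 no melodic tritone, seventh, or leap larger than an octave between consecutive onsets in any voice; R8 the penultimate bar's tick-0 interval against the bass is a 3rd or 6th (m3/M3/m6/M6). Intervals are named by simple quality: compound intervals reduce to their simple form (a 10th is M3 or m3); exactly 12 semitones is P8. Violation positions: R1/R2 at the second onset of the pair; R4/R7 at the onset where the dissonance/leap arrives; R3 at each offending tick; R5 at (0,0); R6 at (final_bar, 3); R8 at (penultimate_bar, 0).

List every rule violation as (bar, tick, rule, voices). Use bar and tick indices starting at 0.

(7, 0, R2, (0, 1))

bar 0: v0=F3 v1=F4 downbeat P8
bar 1: v0=E3 v1=G3 downbeat m3
bar 2: v0=F3 v1=A3 downbeat M3
bar 3: v0=D3 v1=B3 downbeat M6
bar 4: v0=E3 v1=C4 downbeat m6
bar 5: v0=F3 v1=C4 downbeat P5
bar 6: v0=E3 v1=C4 downbeat m6
bar 7: v0=F3 v1=F4 downbeat P8
  -> R2 @ bar 7 tick 0 v(0, 1): E3/C4 m6 -> F3/F4 P8 similar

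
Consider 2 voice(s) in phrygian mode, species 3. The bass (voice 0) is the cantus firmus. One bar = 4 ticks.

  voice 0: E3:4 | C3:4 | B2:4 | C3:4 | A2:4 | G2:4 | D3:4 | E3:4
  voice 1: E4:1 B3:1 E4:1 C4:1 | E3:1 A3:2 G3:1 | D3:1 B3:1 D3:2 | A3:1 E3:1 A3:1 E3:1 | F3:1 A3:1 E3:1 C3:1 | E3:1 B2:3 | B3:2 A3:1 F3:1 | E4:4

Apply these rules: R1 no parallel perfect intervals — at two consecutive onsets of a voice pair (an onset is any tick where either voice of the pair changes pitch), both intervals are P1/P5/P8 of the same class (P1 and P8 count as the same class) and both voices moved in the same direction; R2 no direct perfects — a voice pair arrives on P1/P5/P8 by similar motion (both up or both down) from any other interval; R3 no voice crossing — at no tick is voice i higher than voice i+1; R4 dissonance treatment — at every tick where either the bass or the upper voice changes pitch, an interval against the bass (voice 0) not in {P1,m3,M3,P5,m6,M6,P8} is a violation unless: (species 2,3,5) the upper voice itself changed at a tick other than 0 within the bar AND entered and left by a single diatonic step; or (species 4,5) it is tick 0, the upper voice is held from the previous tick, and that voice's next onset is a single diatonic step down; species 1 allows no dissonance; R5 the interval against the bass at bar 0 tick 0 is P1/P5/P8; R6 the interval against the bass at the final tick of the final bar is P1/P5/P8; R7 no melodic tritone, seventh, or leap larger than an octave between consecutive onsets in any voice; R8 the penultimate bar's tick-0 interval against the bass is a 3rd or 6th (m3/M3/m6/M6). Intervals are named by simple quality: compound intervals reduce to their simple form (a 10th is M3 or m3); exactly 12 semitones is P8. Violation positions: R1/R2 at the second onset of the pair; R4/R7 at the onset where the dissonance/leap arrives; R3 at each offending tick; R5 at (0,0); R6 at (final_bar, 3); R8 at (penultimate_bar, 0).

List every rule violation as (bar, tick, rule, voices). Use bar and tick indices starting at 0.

bar 0: v0=E3 v1=E4 downbeat P8
bar 1: v0=C3 v1=E3 downbeat M3
bar 2: v0=B2 v1=D3 downbeat m3
bar 3: v0=C3 v1=A3 downbeat M6
bar 4: v0=A2 v1=F3 downbeat m6
bar 5: v0=G2 v1=E3 downbeat M6
bar 6: v0=D3 v1=B3 downbeat M6
bar 7: v0=E3 v1=E4 downbeat P8
  -> R2 @ bar 7 tick 0 v(0, 1): D3/F3 m3 -> E3/E4 P8 similar
  -> R7 @ bar 7 tick 0 v(1,): F3->E4 leap 11st

(7, 0, R2, (0, 1))
(7, 0, R7, (1,))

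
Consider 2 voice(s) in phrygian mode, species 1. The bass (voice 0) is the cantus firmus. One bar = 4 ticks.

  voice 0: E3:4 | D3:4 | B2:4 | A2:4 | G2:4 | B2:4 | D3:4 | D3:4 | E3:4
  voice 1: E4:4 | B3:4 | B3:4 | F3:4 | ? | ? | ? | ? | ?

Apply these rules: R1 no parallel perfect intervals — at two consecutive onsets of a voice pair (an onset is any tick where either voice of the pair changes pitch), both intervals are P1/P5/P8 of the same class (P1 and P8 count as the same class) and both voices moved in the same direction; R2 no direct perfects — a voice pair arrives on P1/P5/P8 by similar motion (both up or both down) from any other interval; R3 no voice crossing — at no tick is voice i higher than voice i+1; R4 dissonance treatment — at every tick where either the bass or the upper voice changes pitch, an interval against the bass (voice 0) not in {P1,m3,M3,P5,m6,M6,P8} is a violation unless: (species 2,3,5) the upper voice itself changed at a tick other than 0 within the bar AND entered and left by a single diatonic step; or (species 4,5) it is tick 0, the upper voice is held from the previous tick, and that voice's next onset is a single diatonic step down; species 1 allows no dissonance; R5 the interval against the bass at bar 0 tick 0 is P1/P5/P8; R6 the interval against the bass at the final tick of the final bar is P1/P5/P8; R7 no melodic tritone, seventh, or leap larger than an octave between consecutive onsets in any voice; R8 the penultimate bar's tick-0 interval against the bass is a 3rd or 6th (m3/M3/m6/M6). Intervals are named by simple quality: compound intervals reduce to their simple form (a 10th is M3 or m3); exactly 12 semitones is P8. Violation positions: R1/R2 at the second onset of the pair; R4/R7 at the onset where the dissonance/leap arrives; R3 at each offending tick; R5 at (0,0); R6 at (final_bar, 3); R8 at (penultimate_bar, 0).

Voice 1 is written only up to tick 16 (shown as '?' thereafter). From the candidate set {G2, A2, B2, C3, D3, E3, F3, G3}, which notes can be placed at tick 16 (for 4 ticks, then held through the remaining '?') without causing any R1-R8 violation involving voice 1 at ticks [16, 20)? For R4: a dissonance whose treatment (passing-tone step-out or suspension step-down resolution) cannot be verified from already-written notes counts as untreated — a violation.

G2: violates R2,R7
A2: violates R4
B2: violates R7
C3: violates R4
D3: violates R2
E3: legal
F3: violates R4
G3: legal

{E3, G3}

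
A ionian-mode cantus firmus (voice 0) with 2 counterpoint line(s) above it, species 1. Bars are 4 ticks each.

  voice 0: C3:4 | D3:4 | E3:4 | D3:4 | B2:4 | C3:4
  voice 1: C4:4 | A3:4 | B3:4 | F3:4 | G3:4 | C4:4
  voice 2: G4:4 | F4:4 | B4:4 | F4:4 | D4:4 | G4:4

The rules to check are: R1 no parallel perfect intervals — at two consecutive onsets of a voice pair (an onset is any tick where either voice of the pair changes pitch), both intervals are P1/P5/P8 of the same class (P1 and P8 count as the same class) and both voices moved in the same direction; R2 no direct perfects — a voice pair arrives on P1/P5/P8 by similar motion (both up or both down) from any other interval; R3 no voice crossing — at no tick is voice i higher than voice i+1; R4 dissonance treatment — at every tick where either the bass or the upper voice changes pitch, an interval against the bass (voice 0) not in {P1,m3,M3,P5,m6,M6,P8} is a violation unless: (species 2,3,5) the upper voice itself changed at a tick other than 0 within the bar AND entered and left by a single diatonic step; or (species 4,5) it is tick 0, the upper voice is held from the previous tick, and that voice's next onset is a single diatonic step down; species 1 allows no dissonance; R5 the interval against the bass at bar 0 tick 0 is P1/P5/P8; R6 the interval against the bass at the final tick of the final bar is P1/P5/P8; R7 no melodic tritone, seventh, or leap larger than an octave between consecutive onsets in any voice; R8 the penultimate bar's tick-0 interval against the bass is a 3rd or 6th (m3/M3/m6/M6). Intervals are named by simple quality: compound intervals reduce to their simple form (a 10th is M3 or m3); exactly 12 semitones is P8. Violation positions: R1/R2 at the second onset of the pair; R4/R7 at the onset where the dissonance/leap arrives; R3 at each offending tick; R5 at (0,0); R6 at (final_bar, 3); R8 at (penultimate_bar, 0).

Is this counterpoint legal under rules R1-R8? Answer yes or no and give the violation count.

No (10 violations)

bar 0: v0=C3 v1=C4 v2=G4 (P5)
bar 1: v0=D3 v1=A3 v2=F4 (m3)
bar 2: v0=E3 v1=B3 v2=B4 (P5)
bar 3: v0=D3 v1=F3 v2=F4 (m3)
bar 4: v0=B2 v1=G3 v2=D4 (m3)
bar 5: v0=C3 v1=C4 v2=G4 (P5)
  R1 @ bar2.0: D3/A3 P5 -> E3/B3 P5 similar
  R2 @ bar2.0: D3/F4 m3 -> E3/B4 P5 similar
  R2 @ bar2.0: A3/F4 m6 -> B3/B4 P8 similar
  R7 @ bar2.0: F4->B4 leap 6st
  R1 @ bar3.0: B3/B4 P8 -> F3/F4 P8 similar
  R7 @ bar3.0: B3->F3 leap 6st
  R7 @ bar3.0: B4->F4 leap 6st
  R1 @ bar5.0: G3/D4 P5 -> C4/G4 P5 similar
  R2 @ bar5.0: B2/G3 m6 -> C3/C4 P8 similar
  R2 @ bar5.0: B2/D4 m3 -> C3/G4 P5 similar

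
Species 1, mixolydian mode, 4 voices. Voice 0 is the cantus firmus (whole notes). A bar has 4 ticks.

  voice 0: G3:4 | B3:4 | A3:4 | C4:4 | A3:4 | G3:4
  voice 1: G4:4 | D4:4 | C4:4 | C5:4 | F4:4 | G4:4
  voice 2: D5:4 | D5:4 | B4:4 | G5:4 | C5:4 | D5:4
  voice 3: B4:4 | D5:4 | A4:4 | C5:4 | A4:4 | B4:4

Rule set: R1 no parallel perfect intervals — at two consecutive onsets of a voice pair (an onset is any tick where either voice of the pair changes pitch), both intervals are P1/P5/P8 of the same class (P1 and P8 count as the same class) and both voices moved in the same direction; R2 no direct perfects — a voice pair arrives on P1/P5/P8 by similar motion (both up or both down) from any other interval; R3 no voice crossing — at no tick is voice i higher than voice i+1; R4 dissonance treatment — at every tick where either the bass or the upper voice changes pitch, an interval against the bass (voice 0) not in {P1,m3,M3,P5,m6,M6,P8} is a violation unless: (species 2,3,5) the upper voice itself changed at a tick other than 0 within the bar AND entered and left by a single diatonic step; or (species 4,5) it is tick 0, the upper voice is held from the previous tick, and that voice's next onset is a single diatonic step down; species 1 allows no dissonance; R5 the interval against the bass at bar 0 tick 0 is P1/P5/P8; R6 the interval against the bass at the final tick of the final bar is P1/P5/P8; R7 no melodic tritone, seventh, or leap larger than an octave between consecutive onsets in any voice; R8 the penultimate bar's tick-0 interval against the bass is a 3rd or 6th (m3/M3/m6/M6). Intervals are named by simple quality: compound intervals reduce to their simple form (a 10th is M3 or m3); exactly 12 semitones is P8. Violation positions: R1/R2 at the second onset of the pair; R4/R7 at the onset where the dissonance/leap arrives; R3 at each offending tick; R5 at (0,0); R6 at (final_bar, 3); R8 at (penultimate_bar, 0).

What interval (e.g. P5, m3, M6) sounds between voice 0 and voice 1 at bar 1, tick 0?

m3

voice 0=B3 voice 1=D4 -> m3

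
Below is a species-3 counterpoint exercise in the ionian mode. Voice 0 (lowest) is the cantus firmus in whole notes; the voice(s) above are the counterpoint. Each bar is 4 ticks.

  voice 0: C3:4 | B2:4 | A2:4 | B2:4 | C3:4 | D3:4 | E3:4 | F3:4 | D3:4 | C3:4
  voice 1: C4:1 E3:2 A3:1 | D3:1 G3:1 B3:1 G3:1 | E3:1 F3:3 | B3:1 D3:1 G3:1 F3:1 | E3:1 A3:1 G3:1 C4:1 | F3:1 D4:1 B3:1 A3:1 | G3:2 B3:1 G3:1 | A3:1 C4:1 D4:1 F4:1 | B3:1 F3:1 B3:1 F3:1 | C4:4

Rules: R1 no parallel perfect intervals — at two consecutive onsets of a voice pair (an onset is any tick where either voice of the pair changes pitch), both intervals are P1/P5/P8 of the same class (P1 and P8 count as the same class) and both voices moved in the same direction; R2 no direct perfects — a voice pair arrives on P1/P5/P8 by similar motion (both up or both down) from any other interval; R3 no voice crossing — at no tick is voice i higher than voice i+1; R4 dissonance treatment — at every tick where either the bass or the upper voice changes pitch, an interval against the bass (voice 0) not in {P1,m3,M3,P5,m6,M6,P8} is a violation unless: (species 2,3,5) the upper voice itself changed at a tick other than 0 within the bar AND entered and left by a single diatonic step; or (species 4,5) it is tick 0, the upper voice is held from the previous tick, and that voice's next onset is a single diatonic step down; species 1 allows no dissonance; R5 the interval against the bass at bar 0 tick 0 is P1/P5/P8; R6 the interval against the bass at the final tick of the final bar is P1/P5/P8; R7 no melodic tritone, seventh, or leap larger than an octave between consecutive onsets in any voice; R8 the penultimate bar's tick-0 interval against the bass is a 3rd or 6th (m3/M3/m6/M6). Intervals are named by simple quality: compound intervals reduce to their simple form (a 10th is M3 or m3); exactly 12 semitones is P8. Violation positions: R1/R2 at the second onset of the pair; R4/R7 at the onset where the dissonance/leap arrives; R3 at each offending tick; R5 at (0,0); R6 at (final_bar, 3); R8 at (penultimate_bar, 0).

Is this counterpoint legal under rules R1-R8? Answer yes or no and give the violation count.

No (7 violations)

bar 0: v0=C3 v1=C4 (P8)
bar 1: v0=B2 v1=D3 (m3)
bar 2: v0=A2 v1=E3 (P5)
bar 3: v0=B2 v1=B3 (P8)
bar 4: v0=C3 v1=E3 (M3)
bar 5: v0=D3 v1=F3 (m3)
bar 6: v0=E3 v1=G3 (m3)
bar 7: v0=F3 v1=A3 (M3)
bar 8: v0=D3 v1=B3 (M6)
bar 9: v0=C3 v1=C4 (P8)
  R2 @ bar2.0: B2/G3 m6 -> A2/E3 P5 similar
  R2 @ bar3.0: A2/F3 m6 -> B2/B3 P8 similar
  R7 @ bar3.0: F3->B3 leap 6st
  R7 @ bar8.0: F4->B3 leap 6st
  R7 @ bar8.1: B3->F3 leap 6st
  R7 @ bar8.2: F3->B3 leap 6st
  R7 @ bar8.3: B3->F3 leap 6st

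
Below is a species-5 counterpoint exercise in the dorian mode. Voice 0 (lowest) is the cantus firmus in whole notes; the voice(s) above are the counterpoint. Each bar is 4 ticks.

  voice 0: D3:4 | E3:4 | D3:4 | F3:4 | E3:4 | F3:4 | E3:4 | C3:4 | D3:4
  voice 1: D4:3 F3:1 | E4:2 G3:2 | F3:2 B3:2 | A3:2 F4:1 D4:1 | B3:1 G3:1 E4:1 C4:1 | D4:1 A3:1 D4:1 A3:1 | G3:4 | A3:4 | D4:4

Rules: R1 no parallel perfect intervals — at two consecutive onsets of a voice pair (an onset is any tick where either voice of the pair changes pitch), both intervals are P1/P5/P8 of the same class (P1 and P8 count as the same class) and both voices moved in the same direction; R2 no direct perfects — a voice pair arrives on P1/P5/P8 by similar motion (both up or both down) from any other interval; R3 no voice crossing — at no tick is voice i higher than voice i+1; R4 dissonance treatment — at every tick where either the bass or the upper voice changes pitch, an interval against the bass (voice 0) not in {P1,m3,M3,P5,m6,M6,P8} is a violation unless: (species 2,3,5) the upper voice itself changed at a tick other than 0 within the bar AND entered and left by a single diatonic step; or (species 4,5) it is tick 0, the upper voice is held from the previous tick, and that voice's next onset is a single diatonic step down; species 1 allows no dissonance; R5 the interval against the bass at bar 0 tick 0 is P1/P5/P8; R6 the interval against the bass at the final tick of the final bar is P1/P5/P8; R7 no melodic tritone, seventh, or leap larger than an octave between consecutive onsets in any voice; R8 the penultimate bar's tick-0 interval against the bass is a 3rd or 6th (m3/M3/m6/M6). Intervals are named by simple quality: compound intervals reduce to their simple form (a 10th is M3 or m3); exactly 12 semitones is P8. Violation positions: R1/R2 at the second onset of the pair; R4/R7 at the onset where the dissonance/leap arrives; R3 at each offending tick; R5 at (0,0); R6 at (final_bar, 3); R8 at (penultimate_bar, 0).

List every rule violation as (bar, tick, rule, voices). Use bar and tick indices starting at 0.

(1, 0, R2, (0, 1))
(1, 0, R7, (1,))
(2, 2, R7, (1,))
(4, 0, R2, (0, 1))
(8, 0, R2, (0, 1))

bar 0: v0=D3 v1=D4 downbeat P8
bar 1: v0=E3 v1=E4 downbeat P8
bar 2: v0=D3 v1=F3 downbeat m3
bar 3: v0=F3 v1=A3 downbeat M3
bar 4: v0=E3 v1=B3 downbeat P5
bar 5: v0=F3 v1=D4 downbeat M6
bar 6: v0=E3 v1=G3 downbeat m3
bar 7: v0=C3 v1=A3 downbeat M6
bar 8: v0=D3 v1=D4 downbeat P8
  -> R2 @ bar 1 tick 0 v(0, 1): D3/F3 m3 -> E3/E4 P8 similar
  -> R7 @ bar 1 tick 0 v(1,): F3->E4 leap 11st
  -> R7 @ bar 2 tick 2 v(1,): F3->B3 leap 6st
  -> R2 @ bar 4 tick 0 v(0, 1): F3/D4 M6 -> E3/B3 P5 similar
  -> R2 @ bar 8 tick 0 v(0, 1): C3/A3 M6 -> D3/D4 P8 similar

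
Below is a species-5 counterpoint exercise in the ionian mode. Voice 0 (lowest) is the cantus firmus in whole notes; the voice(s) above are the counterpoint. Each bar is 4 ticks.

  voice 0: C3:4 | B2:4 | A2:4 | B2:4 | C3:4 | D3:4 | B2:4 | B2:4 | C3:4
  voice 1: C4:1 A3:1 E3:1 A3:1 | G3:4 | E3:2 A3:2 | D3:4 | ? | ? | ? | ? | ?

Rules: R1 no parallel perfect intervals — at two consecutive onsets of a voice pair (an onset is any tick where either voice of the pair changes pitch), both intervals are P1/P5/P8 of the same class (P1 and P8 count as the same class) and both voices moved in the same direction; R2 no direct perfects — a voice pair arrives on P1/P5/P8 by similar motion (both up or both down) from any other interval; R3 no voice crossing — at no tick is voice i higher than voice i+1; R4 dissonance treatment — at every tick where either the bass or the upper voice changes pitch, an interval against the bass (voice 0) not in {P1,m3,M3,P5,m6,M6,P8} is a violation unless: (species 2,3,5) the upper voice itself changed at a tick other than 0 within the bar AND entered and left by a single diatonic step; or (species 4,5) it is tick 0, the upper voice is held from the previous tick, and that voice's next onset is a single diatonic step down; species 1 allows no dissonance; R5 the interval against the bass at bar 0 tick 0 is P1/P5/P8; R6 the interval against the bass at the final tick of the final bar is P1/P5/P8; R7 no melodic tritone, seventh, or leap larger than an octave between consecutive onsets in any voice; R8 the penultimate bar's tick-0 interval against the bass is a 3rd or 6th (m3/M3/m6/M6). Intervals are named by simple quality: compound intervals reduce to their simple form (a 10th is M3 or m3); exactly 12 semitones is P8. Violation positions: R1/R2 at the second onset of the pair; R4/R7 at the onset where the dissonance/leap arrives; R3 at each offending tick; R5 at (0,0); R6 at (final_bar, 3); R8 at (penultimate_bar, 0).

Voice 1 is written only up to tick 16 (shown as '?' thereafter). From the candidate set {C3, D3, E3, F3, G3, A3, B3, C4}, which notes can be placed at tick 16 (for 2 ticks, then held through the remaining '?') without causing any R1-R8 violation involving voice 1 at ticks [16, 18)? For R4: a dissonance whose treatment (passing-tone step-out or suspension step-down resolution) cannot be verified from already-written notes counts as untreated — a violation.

C3: legal
D3: violates R4
E3: legal
F3: violates R4
G3: violates R2
A3: legal
B3: violates R4
C4: violates R2,R7

{A3, C3, E3}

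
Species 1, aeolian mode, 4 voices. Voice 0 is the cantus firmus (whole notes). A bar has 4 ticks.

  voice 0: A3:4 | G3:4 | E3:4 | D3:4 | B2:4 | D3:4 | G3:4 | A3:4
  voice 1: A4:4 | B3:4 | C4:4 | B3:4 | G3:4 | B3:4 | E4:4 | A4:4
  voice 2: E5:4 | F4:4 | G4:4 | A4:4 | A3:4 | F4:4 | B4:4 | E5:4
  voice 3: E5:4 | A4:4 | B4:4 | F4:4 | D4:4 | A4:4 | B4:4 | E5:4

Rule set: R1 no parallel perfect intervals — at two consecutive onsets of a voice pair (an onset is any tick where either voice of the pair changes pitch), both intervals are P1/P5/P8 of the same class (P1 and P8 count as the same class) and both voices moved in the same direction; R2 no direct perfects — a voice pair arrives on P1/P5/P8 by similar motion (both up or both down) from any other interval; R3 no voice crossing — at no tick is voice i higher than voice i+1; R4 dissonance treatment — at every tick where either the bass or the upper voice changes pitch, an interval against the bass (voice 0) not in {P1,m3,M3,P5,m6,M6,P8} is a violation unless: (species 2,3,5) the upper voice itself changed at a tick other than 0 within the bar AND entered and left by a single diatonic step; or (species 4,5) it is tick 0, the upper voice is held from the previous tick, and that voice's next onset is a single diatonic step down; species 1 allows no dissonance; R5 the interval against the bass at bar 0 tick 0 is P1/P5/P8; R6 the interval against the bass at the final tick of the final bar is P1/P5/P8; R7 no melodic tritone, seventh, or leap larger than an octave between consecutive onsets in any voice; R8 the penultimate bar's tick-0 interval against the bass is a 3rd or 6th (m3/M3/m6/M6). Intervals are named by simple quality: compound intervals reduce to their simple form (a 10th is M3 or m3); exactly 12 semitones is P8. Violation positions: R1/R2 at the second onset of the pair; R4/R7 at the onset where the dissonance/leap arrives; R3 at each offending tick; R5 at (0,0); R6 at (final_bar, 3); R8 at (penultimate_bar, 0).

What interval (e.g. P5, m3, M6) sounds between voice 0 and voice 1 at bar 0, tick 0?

P8

voice 0=A3 voice 1=A4 -> P8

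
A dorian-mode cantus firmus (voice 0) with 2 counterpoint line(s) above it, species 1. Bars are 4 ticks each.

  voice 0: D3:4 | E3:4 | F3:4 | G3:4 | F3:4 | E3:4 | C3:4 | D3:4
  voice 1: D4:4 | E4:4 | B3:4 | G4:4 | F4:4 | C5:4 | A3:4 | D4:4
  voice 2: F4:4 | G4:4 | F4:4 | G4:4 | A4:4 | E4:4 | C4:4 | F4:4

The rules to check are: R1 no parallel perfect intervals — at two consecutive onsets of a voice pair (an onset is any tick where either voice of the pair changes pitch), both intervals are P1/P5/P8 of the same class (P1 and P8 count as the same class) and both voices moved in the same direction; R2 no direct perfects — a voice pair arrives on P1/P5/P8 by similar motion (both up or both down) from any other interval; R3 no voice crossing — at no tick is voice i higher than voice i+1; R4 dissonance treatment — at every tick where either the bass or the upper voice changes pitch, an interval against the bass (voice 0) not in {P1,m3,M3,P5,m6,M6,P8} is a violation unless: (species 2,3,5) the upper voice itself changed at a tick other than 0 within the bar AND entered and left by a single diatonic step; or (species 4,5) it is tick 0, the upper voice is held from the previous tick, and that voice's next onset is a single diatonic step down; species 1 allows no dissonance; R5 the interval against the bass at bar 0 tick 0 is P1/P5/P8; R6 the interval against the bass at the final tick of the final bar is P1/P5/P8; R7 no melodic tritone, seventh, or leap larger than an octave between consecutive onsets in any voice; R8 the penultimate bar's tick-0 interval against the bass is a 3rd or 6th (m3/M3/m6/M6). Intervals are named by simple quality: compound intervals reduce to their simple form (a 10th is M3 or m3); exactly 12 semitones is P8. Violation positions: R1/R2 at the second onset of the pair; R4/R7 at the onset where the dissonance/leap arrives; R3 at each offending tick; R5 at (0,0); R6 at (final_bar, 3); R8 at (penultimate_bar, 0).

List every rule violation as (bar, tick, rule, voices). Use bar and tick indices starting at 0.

bar 0: v0=D3 v1=D4 v2=F4 downbeat m3
bar 1: v0=E3 v1=E4 v2=G4 downbeat m3
bar 2: v0=F3 v1=B3 v2=F4 downbeat P8
bar 3: v0=G3 v1=G4 v2=G4 downbeat P8
bar 4: v0=F3 v1=F4 v2=A4 downbeat M3
bar 5: v0=E3 v1=C5 v2=E4 downbeat P8
bar 6: v0=C3 v1=A3 v2=C4 downbeat P8
bar 7: v0=D3 v1=D4 v2=F4 downbeat m3
  -> R5 @ bar 0 tick 0 v(0, 2): opens on m3
  -> R1 @ bar 1 tick 0 v(0, 1): D3/D4 P8 -> E3/E4 P8 similar
  -> R4 @ bar 2 tick 0 v(0, 1): F3/B3 TT untreated
  -> R1 @ bar 3 tick 0 v(0, 2): F3/F4 P8 -> G3/G4 P8 similar
  -> R2 @ bar 3 tick 0 v(0, 1): F3/B3 TT -> G3/G4 P8 similar
  -> R2 @ bar 3 tick 0 v(1, 2): B3/F4 TT -> G4/G4 P1 similar
  -> R1 @ bar 4 tick 0 v(0, 1): G3/G4 P8 -> F3/F4 P8 similar
  -> R2 @ bar 5 tick 0 v(0, 2): F3/A4 M3 -> E3/E4 P8 similar
  -> R3 @ bar 5 tick 0 v(1, 2): C5 above E4
  -> R3 @ bar 5 tick 1 v(1, 2): C5 above E4
  -> R3 @ bar 5 tick 2 v(1, 2): C5 above E4
  -> R3 @ bar 5 tick 3 v(1, 2): C5 above E4
  -> R1 @ bar 6 tick 0 v(0, 2): E3/E4 P8 -> C3/C4 P8 similar
  -> R7 @ bar 6 tick 0 v(1,): C5->A3 leap 15st
  -> R8 @ bar 6 tick 0 v(0, 2): penult P8 not 3rd/6th
  -> R2 @ bar 7 tick 0 v(0, 1): C3/A3 M6 -> D3/D4 P8 similar
  -> R6 @ bar 7 tick 3 v(0, 2): closes on m3

(0, 0, R5, (0, 2))
(1, 0, R1, (0, 1))
(2, 0, R4, (0, 1))
(3, 0, R1, (0, 2))
(3, 0, R2, (0, 1))
(3, 0, R2, (1, 2))
(4, 0, R1, (0, 1))
(5, 0, R2, (0, 2))
(5, 0, R3, (1, 2))
(5, 1, R3, (1, 2))
(5, 2, R3, (1, 2))
(5, 3, R3, (1, 2))
(6, 0, R1, (0, 2))
(6, 0, R7, (1,))
(6, 0, R8, (0, 2))
(7, 0, R2, (0, 1))
(7, 3, R6, (0, 2))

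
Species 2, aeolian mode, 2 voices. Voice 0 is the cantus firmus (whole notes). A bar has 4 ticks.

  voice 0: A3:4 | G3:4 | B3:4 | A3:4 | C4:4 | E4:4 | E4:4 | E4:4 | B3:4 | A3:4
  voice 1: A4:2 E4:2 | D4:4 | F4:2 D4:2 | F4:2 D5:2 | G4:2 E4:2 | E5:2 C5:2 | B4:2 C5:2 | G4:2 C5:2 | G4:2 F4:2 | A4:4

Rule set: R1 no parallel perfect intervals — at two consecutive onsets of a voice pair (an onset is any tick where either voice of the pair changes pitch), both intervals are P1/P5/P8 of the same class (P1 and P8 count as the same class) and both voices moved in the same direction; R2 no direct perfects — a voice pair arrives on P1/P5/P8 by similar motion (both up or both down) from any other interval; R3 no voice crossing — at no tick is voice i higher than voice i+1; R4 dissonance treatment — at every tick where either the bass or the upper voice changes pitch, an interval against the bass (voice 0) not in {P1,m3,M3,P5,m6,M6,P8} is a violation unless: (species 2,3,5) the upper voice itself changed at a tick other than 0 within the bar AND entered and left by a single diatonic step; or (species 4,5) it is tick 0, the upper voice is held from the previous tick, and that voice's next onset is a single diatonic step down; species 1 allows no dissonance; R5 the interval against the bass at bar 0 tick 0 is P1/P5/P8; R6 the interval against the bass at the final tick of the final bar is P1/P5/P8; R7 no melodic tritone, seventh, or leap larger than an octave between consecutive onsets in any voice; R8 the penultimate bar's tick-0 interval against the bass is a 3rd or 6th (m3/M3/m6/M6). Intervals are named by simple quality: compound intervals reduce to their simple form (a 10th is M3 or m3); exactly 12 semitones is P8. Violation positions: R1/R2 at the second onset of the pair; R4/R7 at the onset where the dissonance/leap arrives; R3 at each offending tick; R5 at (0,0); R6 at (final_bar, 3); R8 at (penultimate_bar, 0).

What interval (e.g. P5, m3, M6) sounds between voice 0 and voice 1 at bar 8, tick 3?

voice 0=B3 voice 1=F4 -> TT

TT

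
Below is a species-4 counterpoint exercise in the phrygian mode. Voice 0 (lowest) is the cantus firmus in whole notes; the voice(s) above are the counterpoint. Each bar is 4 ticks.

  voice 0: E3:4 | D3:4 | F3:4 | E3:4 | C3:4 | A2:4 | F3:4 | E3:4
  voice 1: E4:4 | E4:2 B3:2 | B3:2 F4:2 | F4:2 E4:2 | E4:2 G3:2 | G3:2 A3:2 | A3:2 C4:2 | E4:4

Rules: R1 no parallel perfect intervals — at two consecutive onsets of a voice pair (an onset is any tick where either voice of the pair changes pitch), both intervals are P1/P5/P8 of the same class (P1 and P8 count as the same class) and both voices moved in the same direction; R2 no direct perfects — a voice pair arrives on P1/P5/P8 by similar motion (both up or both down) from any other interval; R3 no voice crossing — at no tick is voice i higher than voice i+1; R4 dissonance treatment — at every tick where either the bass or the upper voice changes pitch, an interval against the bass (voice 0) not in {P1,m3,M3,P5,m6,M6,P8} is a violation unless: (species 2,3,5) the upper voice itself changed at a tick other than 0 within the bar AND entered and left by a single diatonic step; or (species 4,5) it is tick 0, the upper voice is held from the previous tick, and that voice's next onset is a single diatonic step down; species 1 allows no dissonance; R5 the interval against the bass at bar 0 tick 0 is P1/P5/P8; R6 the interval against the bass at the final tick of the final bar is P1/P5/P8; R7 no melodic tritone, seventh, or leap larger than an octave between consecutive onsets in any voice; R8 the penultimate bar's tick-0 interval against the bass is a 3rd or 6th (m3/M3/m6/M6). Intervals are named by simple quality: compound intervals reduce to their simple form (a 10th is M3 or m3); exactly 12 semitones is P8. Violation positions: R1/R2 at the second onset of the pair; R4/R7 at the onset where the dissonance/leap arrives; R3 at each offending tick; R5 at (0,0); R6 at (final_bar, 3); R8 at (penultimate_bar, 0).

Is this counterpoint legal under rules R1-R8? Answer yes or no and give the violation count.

No (4 violations)

bar 0: v0=E3 v1=E4 (P8)
bar 1: v0=D3 v1=E4 (M2)
bar 2: v0=F3 v1=B3 (TT)
bar 3: v0=E3 v1=F4 (m2)
bar 4: v0=C3 v1=E4 (M3)
bar 5: v0=A2 v1=G3 (m7)
bar 6: v0=F3 v1=A3 (M3)
bar 7: v0=E3 v1=E4 (P8)
  R4 @ bar1.0: D3/E4 M2 untreated
  R4 @ bar2.0: F3/B3 TT untreated
  R7 @ bar2.2: B3->F4 leap 6st
  R4 @ bar5.0: A2/G3 m7 untreated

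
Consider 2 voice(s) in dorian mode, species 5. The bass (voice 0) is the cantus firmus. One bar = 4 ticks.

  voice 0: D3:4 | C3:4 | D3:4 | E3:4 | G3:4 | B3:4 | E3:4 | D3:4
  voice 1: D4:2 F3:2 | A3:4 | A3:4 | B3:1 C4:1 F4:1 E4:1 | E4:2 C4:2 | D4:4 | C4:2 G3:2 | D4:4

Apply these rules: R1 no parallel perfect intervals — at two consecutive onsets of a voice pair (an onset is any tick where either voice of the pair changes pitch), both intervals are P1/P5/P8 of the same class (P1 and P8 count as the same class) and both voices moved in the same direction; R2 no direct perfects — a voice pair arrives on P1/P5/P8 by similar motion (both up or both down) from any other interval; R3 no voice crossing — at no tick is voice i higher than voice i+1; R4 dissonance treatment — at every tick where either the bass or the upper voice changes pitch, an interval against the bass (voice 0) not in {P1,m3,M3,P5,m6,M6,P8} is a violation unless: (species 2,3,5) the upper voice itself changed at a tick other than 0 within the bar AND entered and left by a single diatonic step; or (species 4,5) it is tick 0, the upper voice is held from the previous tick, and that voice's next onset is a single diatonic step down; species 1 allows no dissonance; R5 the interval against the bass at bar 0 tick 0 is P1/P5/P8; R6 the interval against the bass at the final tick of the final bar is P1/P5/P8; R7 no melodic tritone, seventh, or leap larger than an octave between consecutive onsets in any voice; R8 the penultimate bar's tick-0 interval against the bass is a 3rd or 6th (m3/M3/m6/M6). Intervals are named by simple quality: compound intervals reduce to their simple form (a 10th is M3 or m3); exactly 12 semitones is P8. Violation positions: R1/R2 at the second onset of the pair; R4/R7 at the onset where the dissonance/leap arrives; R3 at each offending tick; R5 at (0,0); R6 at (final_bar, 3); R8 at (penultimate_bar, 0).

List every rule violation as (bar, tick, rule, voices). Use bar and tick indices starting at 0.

(3, 0, R1, (0, 1))
(3, 2, R4, (0, 1))
(4, 2, R4, (0, 1))

bar 0: v0=D3 v1=D4 downbeat P8
bar 1: v0=C3 v1=A3 downbeat M6
bar 2: v0=D3 v1=A3 downbeat P5
bar 3: v0=E3 v1=B3 downbeat P5
bar 4: v0=G3 v1=E4 downbeat M6
bar 5: v0=B3 v1=D4 downbeat m3
bar 6: v0=E3 v1=C4 downbeat m6
bar 7: v0=D3 v1=D4 downbeat P8
  -> R1 @ bar 3 tick 0 v(0, 1): D3/A3 P5 -> E3/B3 P5 similar
  -> R4 @ bar 3 tick 2 v(0, 1): E3/F4 m2 untreated
  -> R4 @ bar 4 tick 2 v(0, 1): G3/C4 P4 untreated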